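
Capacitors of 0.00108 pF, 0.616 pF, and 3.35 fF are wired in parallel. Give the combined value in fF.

620.43 fF

In fF:
  0.00108 pF = 0.00108 × 10^3 fF = 1.08
  0.616 pF = 0.616 × 10^3 fF = 616
  3.35 fF → 3.35
Sum: 1.08 + 616 + 3.35 = 620.43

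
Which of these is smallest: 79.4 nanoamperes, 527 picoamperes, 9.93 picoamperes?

79.4 nanoamperes = 0.0000000794 amperes
527 picoamperes = 0.000000000527 amperes
9.93 picoamperes = 0.00000000000993 amperes

9.93 picoamperes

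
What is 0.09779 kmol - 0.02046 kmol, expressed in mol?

77.33 mol

In mol:
  0.09779 kmol = 0.09779 × 10^3 mol = 97.79
  0.02046 kmol = 0.02046 × 10^3 mol = 20.46
Difference: 97.79 - 20.46 = 77.33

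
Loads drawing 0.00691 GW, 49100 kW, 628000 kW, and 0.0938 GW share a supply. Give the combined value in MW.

In MW:
  0.00691 GW = 0.00691 × 10^3 MW = 6.91
  49100 kW = 49100 × 10^-3 MW = 49.1
  628000 kW = 628000 × 10^-3 MW = 628
  0.0938 GW = 0.0938 × 10^3 MW = 93.8
Sum: 6.91 + 49.1 + 628 + 93.8 = 777.81

777.81 MW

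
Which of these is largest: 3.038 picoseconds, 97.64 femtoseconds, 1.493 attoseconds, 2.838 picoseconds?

3.038 picoseconds = 0.000000000003038 seconds
97.64 femtoseconds = 0.00000000000009764 seconds
1.493 attoseconds = 0.000000000000000001493 seconds
2.838 picoseconds = 0.000000000002838 seconds

3.038 picoseconds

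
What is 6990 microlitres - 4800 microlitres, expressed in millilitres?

2.19 millilitres

In millilitres:
  6990 microlitres = 6990e-3 millilitres = 6.99
  4800 microlitres = 4800e-3 millilitres = 4.8
Difference: 6.99 - 4.8 = 2.19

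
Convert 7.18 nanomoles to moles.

nano = 1e-9, (no prefix) = 1e0; factor is 1e-9.
7.18 × 1e-9 = 0.00000000718

0.00000000718 moles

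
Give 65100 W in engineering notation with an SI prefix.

65.1 kW

= 65.1 × 10³ W; 10³ is kilo.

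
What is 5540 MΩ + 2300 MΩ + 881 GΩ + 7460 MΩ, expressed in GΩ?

896.3 GΩ

In GΩ:
  5540 MΩ = 5540 × 10^-3 GΩ = 5.54
  2300 MΩ = 2300 × 10^-3 GΩ = 2.3
  881 GΩ → 881
  7460 MΩ = 7460 × 10^-3 GΩ = 7.46
Sum: 5.54 + 2.3 + 881 + 7.46 = 896.3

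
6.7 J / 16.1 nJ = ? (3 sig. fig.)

(6.7) / (16.1e-9) = 0.4161e9

416000000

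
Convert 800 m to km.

0.8 km

(no prefix) = 10⁰, kilo = 10³; factor is 10⁻³.
800 × 10⁻³ = 0.8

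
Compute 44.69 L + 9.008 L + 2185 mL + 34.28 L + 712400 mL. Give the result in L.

In L:
  44.69 L → 44.69
  9.008 L → 9.008
  2185 mL = 2185 × 10^-3 L = 2.185
  34.28 L → 34.28
  712400 mL = 712400 × 10^-3 L = 712.4
Sum: 44.69 + 9.008 + 2.185 + 34.28 + 712.4 = 802.563

802.563 L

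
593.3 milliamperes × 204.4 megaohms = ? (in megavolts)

121.27052 megavolts

593.3 × 10⁻³ × 204.4 × 10⁶ = 121270.52 × 10³ V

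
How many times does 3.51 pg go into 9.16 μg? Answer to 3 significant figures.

2610000

(9.16 × 10^-6) / (3.51 × 10^-12) = 2.61 × 10^6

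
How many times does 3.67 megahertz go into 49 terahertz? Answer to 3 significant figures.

13400000

(49 × 10¹²) / (3.67 × 10⁶) = 13.35 × 10⁶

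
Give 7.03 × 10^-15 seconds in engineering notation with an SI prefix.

7.03 femtoseconds

= 7.03 × 10^-15 seconds; 10^-15 is femto.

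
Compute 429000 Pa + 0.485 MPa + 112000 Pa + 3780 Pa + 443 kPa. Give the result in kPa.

1472.78 kPa

In kPa:
  429000 Pa = 429000 × 10^-3 kPa = 429
  0.485 MPa = 0.485 × 10^3 kPa = 485
  112000 Pa = 112000 × 10^-3 kPa = 112
  3780 Pa = 3780 × 10^-3 kPa = 3.78
  443 kPa → 443
Sum: 429 + 485 + 112 + 3.78 + 443 = 1472.78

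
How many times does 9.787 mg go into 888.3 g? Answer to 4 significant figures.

(888.3) / (9.787 × 10⁻³) = 90.763 × 10³

90760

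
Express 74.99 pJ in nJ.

0.07499 nJ

pico = 1e-12, nano = 1e-9; factor is 1e-3.
74.99 × 1e-3 = 0.07499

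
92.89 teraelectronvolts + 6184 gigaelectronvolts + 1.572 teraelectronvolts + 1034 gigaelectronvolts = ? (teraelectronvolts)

In teraelectronvolts:
  92.89 teraelectronvolts → 92.89
  6184 gigaelectronvolts = 6184e-3 teraelectronvolts = 6.184
  1.572 teraelectronvolts → 1.572
  1034 gigaelectronvolts = 1034e-3 teraelectronvolts = 1.034
Sum: 92.89 + 6.184 + 1.572 + 1.034 = 101.68

101.68 teraelectronvolts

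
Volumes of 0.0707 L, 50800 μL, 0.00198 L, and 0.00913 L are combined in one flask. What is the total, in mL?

In mL:
  0.0707 L = 0.0707e3 mL = 70.7
  50800 μL = 50800e-3 mL = 50.8
  0.00198 L = 0.00198e3 mL = 1.98
  0.00913 L = 0.00913e3 mL = 9.13
Sum: 70.7 + 50.8 + 1.98 + 9.13 = 132.61

132.61 mL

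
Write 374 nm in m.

nano = 10^-9, (no prefix) = 10^0; factor is 10^-9.
374 × 10^-9 = 0.000000374

0.000000374 m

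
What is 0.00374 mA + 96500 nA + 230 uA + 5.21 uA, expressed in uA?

335.45 uA

In uA:
  0.00374 mA = 0.00374e3 uA = 3.74
  96500 nA = 96500e-3 uA = 96.5
  230 uA → 230
  5.21 uA → 5.21
Sum: 3.74 + 96.5 + 230 + 5.21 = 335.45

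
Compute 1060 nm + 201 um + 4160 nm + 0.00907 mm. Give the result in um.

215.29 um

In um:
  1060 nm = 1060 × 10^-3 um = 1.06
  201 um → 201
  4160 nm = 4160 × 10^-3 um = 4.16
  0.00907 mm = 0.00907 × 10^3 um = 9.07
Sum: 1.06 + 201 + 4.16 + 9.07 = 215.29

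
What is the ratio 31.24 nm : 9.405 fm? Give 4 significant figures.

3322000

(31.24 × 10⁻⁹) / (9.405 × 10⁻¹⁵) = 3.3216 × 10⁶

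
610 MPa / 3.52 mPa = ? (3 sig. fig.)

173000000000

(610 × 10^6) / (3.52 × 10^-3) = 173.3 × 10^9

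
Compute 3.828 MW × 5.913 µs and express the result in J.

3.828 × 10^6 × 5.913 × 10^-6 = 22.634964 J

22.634964 J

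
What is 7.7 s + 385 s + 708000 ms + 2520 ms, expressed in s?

In s:
  7.7 s → 7.7
  385 s → 385
  708000 ms = 708000 × 10^-3 s = 708
  2520 ms = 2520 × 10^-3 s = 2.52
Sum: 7.7 + 385 + 708 + 2.52 = 1103.22

1103.22 s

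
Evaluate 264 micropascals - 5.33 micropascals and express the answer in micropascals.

258.67 micropascals

In micropascals:
  264 micropascals → 264
  5.33 micropascals → 5.33
Difference: 264 - 5.33 = 258.67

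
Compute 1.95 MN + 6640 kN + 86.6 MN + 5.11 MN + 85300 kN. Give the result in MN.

185.6 MN

In MN:
  1.95 MN → 1.95
  6640 kN = 6640e-3 MN = 6.64
  86.6 MN → 86.6
  5.11 MN → 5.11
  85300 kN = 85300e-3 MN = 85.3
Sum: 1.95 + 6.64 + 86.6 + 5.11 + 85.3 = 185.6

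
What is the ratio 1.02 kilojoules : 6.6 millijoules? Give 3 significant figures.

(1.02 × 10^3) / (6.6 × 10^-3) = 0.1545 × 10^6

155000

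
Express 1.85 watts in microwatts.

(no prefix) = 10^0, micro = 10^-6; factor is 10^6.
1.85 × 10^6 = 1850000

1850000 microwatts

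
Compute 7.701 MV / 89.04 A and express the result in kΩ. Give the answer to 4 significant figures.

86.49 kΩ

(7.701 × 10⁶) / (89.04) = 0.0864892 × 10⁶ Ω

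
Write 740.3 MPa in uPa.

740300000000000 uPa

mega = 1e6, micro = 1e-6; factor is 1e12.
740.3 × 1e12 = 740300000000000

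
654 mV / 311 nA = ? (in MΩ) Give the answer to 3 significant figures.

2.10 MΩ

(654 × 10^-3) / (311 × 10^-9) = 2.1029 × 10^6 Ω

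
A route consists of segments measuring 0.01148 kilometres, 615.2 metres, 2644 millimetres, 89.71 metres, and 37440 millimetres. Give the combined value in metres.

In metres:
  0.01148 kilometres = 0.01148 × 10³ metres = 11.48
  615.2 metres → 615.2
  2644 millimetres = 2644 × 10⁻³ metres = 2.644
  89.71 metres → 89.71
  37440 millimetres = 37440 × 10⁻³ metres = 37.44
Sum: 11.48 + 615.2 + 2.644 + 89.71 + 37.44 = 756.474

756.474 metres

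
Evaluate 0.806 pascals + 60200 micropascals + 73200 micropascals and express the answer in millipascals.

939.4 millipascals

In millipascals:
  0.806 pascals = 0.806 × 10^3 millipascals = 806
  60200 micropascals = 60200 × 10^-3 millipascals = 60.2
  73200 micropascals = 73200 × 10^-3 millipascals = 73.2
Sum: 806 + 60.2 + 73.2 = 939.4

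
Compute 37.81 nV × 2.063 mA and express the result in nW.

0.07800203 nW

37.81 × 10^-9 × 2.063 × 10^-3 = 78.00203 × 10^-12 W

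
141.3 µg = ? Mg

micro = 10⁻⁶, mega = 10⁶; factor is 10⁻¹².
141.3 × 10⁻¹² = 0.0000000001413

0.0000000001413 Mg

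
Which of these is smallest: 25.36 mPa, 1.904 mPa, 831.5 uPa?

831.5 uPa

25.36 mPa = 0.02536 Pa
1.904 mPa = 0.001904 Pa
831.5 uPa = 0.0008315 Pa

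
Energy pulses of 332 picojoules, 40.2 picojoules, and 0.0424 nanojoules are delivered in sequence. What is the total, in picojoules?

In picojoules:
  332 picojoules → 332
  40.2 picojoules → 40.2
  0.0424 nanojoules = 0.0424 × 10^3 picojoules = 42.4
Sum: 332 + 40.2 + 42.4 = 414.6

414.6 picojoules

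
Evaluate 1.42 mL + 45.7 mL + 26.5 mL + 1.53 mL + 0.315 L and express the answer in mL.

390.15 mL

In mL:
  1.42 mL → 1.42
  45.7 mL → 45.7
  26.5 mL → 26.5
  1.53 mL → 1.53
  0.315 L = 0.315 × 10³ mL = 315
Sum: 1.42 + 45.7 + 26.5 + 1.53 + 315 = 390.15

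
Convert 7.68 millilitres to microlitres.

milli = 1e-3, micro = 1e-6; factor is 1e3.
7.68 × 1e3 = 7680

7680 microlitres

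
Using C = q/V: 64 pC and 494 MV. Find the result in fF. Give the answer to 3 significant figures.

(64 × 10⁻¹²) / (494 × 10⁶) = 0.12955 × 10⁻¹⁸ F

0.000130 fF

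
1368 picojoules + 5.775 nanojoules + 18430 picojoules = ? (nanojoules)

25.573 nanojoules

In nanojoules:
  1368 picojoules = 1368 × 10^-3 nanojoules = 1.368
  5.775 nanojoules → 5.775
  18430 picojoules = 18430 × 10^-3 nanojoules = 18.43
Sum: 1.368 + 5.775 + 18.43 = 25.573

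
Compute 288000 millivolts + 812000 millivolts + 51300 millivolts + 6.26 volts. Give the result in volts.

1157.56 volts

In volts:
  288000 millivolts = 288000 × 10⁻³ volts = 288
  812000 millivolts = 812000 × 10⁻³ volts = 812
  51300 millivolts = 51300 × 10⁻³ volts = 51.3
  6.26 volts → 6.26
Sum: 288 + 812 + 51.3 + 6.26 = 1157.56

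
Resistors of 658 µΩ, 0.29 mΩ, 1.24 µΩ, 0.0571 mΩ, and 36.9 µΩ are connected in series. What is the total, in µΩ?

1043.24 µΩ

In µΩ:
  658 µΩ → 658
  0.29 mΩ = 0.29e3 µΩ = 290
  1.24 µΩ → 1.24
  0.0571 mΩ = 0.0571e3 µΩ = 57.1
  36.9 µΩ → 36.9
Sum: 658 + 290 + 1.24 + 57.1 + 36.9 = 1043.24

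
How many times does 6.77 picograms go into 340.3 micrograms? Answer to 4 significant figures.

50270000

(340.3 × 10^-6) / (6.77 × 10^-12) = 50.266 × 10^6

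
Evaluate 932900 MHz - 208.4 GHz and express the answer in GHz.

In GHz:
  932900 MHz = 932900e-3 GHz = 932.9
  208.4 GHz → 208.4
Difference: 932.9 - 208.4 = 724.5

724.5 GHz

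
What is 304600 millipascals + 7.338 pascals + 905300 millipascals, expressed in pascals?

In pascals:
  304600 millipascals = 304600e-3 pascals = 304.6
  7.338 pascals → 7.338
  905300 millipascals = 905300e-3 pascals = 905.3
Sum: 304.6 + 7.338 + 905.3 = 1217.238

1217.238 pascals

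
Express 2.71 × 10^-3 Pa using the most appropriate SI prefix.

2.71 mPa

= 2.71 × 10^-3 Pa; 10^-3 is milli.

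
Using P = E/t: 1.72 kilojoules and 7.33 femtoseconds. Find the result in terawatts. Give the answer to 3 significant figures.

(1.72 × 10³) / (7.33 × 10⁻¹⁵) = 0.23465 × 10¹⁸ W

235000 terawatts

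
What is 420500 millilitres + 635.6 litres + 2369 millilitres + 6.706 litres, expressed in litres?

In litres:
  420500 millilitres = 420500 × 10^-3 litres = 420.5
  635.6 litres → 635.6
  2369 millilitres = 2369 × 10^-3 litres = 2.369
  6.706 litres → 6.706
Sum: 420.5 + 635.6 + 2.369 + 6.706 = 1065.175

1065.175 litres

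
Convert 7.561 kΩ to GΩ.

0.000007561 GΩ

kilo = 10^3, giga = 10^9; factor is 10^-6.
7.561 × 10^-6 = 0.000007561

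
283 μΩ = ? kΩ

0.000000283 kΩ

micro = 10^-6, kilo = 10^3; factor is 10^-9.
283 × 10^-9 = 0.000000283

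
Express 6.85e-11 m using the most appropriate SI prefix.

= 68.5e-12 m; 1e-12 is pico.

68.5 pm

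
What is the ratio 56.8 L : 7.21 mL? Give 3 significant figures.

(56.8) / (7.21 × 10⁻³) = 7.878 × 10³

7880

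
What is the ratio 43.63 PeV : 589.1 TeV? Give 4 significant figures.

74.06

(43.63 × 10^15) / (589.1 × 10^12) = 0.074062 × 10^3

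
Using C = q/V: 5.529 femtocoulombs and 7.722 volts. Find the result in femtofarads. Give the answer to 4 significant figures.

(5.529e-15) / (7.722) = 0.716006e-15 F

0.7160 femtofarads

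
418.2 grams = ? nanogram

(no prefix) = 10^0, nano = 10^-9; factor is 10^9.
418.2 × 10^9 = 418200000000

418200000000 nanograms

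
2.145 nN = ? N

0.000000002145 N

nano = 1e-9, (no prefix) = 1e0; factor is 1e-9.
2.145 × 1e-9 = 0.000000002145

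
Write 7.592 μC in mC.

0.007592 mC

micro = 1e-6, milli = 1e-3; factor is 1e-3.
7.592 × 1e-3 = 0.007592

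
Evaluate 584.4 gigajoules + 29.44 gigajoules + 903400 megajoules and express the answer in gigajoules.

In gigajoules:
  584.4 gigajoules → 584.4
  29.44 gigajoules → 29.44
  903400 megajoules = 903400 × 10^-3 gigajoules = 903.4
Sum: 584.4 + 29.44 + 903.4 = 1517.24

1517.24 gigajoules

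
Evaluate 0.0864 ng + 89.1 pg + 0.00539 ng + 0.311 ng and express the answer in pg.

491.89 pg

In pg:
  0.0864 ng = 0.0864 × 10^3 pg = 86.4
  89.1 pg → 89.1
  0.00539 ng = 0.00539 × 10^3 pg = 5.39
  0.311 ng = 0.311 × 10^3 pg = 311
Sum: 86.4 + 89.1 + 5.39 + 311 = 491.89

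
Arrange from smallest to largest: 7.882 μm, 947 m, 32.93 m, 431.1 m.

7.882 μm = 0.000007882 m
947 m = 947 m
32.93 m = 32.93 m
431.1 m = 431.1 m

7.882 μm < 32.93 m < 431.1 m < 947 m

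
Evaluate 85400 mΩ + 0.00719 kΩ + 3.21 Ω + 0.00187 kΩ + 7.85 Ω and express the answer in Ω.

105.52 Ω

In Ω:
  85400 mΩ = 85400e-3 Ω = 85.4
  0.00719 kΩ = 0.00719e3 Ω = 7.19
  3.21 Ω → 3.21
  0.00187 kΩ = 0.00187e3 Ω = 1.87
  7.85 Ω → 7.85
Sum: 85.4 + 7.19 + 3.21 + 1.87 + 7.85 = 105.52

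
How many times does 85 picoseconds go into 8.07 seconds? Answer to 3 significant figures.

94900000000

(8.07) / (85 × 10⁻¹²) = 0.09494 × 10¹²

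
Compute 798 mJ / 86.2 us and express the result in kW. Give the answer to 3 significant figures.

(798e-3) / (86.2e-6) = 9.2575e3 W

9.26 kW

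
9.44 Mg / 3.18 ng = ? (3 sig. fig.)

2970000000000000

(9.44 × 10⁶) / (3.18 × 10⁻⁹) = 2.969 × 10¹⁵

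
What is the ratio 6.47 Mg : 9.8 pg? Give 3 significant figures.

(6.47e6) / (9.8e-12) = 0.6602e18

660000000000000000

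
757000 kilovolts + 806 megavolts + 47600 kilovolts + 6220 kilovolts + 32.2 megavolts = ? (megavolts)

In megavolts:
  757000 kilovolts = 757000 × 10^-3 megavolts = 757
  806 megavolts → 806
  47600 kilovolts = 47600 × 10^-3 megavolts = 47.6
  6220 kilovolts = 6220 × 10^-3 megavolts = 6.22
  32.2 megavolts → 32.2
Sum: 757 + 806 + 47.6 + 6.22 + 32.2 = 1649.02

1649.02 megavolts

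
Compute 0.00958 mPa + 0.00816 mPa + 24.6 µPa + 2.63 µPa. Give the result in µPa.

In µPa:
  0.00958 mPa = 0.00958e3 µPa = 9.58
  0.00816 mPa = 0.00816e3 µPa = 8.16
  24.6 µPa → 24.6
  2.63 µPa → 2.63
Sum: 9.58 + 8.16 + 24.6 + 2.63 = 44.97

44.97 µPa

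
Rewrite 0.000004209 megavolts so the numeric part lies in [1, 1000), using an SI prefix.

= 4.209 volts; mantissa already in [1, 1000).

4.209 volts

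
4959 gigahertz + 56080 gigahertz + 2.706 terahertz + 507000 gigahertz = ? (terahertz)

570.745 terahertz

In terahertz:
  4959 gigahertz = 4959 × 10⁻³ terahertz = 4.959
  56080 gigahertz = 56080 × 10⁻³ terahertz = 56.08
  2.706 terahertz → 2.706
  507000 gigahertz = 507000 × 10⁻³ terahertz = 507
Sum: 4.959 + 56.08 + 2.706 + 507 = 570.745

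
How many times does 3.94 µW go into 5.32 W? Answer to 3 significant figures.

(5.32) / (3.94 × 10^-6) = 1.35 × 10^6

1350000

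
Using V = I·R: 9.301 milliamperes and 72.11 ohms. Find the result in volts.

0.67069511 volts

9.301 × 10⁻³ × 72.11 = 670.69511 × 10⁻³ V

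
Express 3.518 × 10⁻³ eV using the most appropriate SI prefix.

3.518 meV

= 3.518 × 10⁻³ eV; 10⁻³ is milli.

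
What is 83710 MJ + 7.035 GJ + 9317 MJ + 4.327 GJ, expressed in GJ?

In GJ:
  83710 MJ = 83710e-3 GJ = 83.71
  7.035 GJ → 7.035
  9317 MJ = 9317e-3 GJ = 9.317
  4.327 GJ → 4.327
Sum: 83.71 + 7.035 + 9.317 + 4.327 = 104.389

104.389 GJ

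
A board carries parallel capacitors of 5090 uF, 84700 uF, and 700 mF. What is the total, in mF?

In mF:
  5090 uF = 5090 × 10⁻³ mF = 5.09
  84700 uF = 84700 × 10⁻³ mF = 84.7
  700 mF → 700
Sum: 5.09 + 84.7 + 700 = 789.79

789.79 mF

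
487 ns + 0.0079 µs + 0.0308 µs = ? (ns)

In ns:
  487 ns → 487
  0.0079 µs = 0.0079 × 10^3 ns = 7.9
  0.0308 µs = 0.0308 × 10^3 ns = 30.8
Sum: 487 + 7.9 + 30.8 = 525.7

525.7 ns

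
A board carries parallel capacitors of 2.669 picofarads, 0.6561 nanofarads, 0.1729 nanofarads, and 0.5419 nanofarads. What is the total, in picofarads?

1373.569 picofarads

In picofarads:
  2.669 picofarads → 2.669
  0.6561 nanofarads = 0.6561 × 10³ picofarads = 656.1
  0.1729 nanofarads = 0.1729 × 10³ picofarads = 172.9
  0.5419 nanofarads = 0.5419 × 10³ picofarads = 541.9
Sum: 2.669 + 656.1 + 172.9 + 541.9 = 1373.569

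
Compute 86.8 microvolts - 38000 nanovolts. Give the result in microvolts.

48.8 microvolts

In microvolts:
  86.8 microvolts → 86.8
  38000 nanovolts = 38000e-3 microvolts = 38
Difference: 86.8 - 38 = 48.8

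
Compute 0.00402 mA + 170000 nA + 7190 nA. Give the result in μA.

In μA:
  0.00402 mA = 0.00402 × 10^3 μA = 4.02
  170000 nA = 170000 × 10^-3 μA = 170
  7190 nA = 7190 × 10^-3 μA = 7.19
Sum: 4.02 + 170 + 7.19 = 181.21

181.21 μA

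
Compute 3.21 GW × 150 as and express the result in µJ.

0.4815 µJ

3.21 × 10^9 × 150 × 10^-18 = 481.5 × 10^-9 J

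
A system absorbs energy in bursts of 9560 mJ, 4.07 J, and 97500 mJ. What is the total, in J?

111.13 J

In J:
  9560 mJ = 9560 × 10^-3 J = 9.56
  4.07 J → 4.07
  97500 mJ = 97500 × 10^-3 J = 97.5
Sum: 9.56 + 4.07 + 97.5 = 111.13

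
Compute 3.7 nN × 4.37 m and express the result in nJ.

16.169 nJ

3.7 × 10^-9 × 4.37 = 16.169 × 10^-9 J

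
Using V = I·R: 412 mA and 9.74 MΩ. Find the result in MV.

412e-3 × 9.74e6 = 4012.88e3 V

4.01288 MV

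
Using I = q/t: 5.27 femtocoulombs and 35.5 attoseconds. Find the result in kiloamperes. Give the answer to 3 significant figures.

0.148 kiloamperes

(5.27 × 10^-15) / (35.5 × 10^-18) = 0.14845 × 10^3 A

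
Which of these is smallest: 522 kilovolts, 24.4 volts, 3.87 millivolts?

3.87 millivolts

522 kilovolts = 522000 volts
24.4 volts = 24.4 volts
3.87 millivolts = 0.00387 volts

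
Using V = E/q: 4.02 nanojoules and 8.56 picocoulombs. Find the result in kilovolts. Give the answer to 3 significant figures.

0.470 kilovolts

(4.02 × 10⁻⁹) / (8.56 × 10⁻¹²) = 0.46963 × 10³ V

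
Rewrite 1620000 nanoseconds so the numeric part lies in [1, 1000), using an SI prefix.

1.62 milliseconds

= 1.62e-3 seconds; 1e-3 is milli.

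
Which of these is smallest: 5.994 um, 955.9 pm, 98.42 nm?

5.994 um = 0.000005994 m
955.9 pm = 0.0000000009559 m
98.42 nm = 0.00000009842 m

955.9 pm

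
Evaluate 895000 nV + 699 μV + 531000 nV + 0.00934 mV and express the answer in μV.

2134.34 μV

In μV:
  895000 nV = 895000e-3 μV = 895
  699 μV → 699
  531000 nV = 531000e-3 μV = 531
  0.00934 mV = 0.00934e3 μV = 9.34
Sum: 895 + 699 + 531 + 9.34 = 2134.34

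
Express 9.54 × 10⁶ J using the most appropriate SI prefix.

9.54 MJ

= 9.54 × 10⁶ J; 10⁶ is mega.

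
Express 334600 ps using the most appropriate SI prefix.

= 334.6 × 10⁻⁹ s; 10⁻⁹ is nano.

334.6 ns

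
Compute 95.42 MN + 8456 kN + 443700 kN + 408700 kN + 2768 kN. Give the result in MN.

In MN:
  95.42 MN → 95.42
  8456 kN = 8456 × 10⁻³ MN = 8.456
  443700 kN = 443700 × 10⁻³ MN = 443.7
  408700 kN = 408700 × 10⁻³ MN = 408.7
  2768 kN = 2768 × 10⁻³ MN = 2.768
Sum: 95.42 + 8.456 + 443.7 + 408.7 + 2.768 = 959.044

959.044 MN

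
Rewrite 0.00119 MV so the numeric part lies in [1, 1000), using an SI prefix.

1.19 kV

= 1.19e3 V; 1e3 is kilo.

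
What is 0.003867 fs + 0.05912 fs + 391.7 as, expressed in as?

454.687 as

In as:
  0.003867 fs = 0.003867 × 10^3 as = 3.867
  0.05912 fs = 0.05912 × 10^3 as = 59.12
  391.7 as → 391.7
Sum: 3.867 + 59.12 + 391.7 = 454.687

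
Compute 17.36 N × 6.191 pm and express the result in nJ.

17.36 × 6.191e-12 = 107.47576e-12 J

0.10747576 nJ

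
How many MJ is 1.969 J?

(no prefix) = 1e0, mega = 1e6; factor is 1e-6.
1.969 × 1e-6 = 0.000001969

0.000001969 MJ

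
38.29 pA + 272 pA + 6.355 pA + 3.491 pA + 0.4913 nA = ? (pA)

In pA:
  38.29 pA → 38.29
  272 pA → 272
  6.355 pA → 6.355
  3.491 pA → 3.491
  0.4913 nA = 0.4913 × 10³ pA = 491.3
Sum: 38.29 + 272 + 6.355 + 3.491 + 491.3 = 811.436

811.436 pA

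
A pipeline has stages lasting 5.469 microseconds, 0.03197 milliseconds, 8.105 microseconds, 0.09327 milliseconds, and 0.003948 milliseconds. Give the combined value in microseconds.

142.762 microseconds

In microseconds:
  5.469 microseconds → 5.469
  0.03197 milliseconds = 0.03197e3 microseconds = 31.97
  8.105 microseconds → 8.105
  0.09327 milliseconds = 0.09327e3 microseconds = 93.27
  0.003948 milliseconds = 0.003948e3 microseconds = 3.948
Sum: 5.469 + 31.97 + 8.105 + 93.27 + 3.948 = 142.762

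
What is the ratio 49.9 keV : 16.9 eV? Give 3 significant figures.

(49.9 × 10³) / (16.9) = 2.953 × 10³

2950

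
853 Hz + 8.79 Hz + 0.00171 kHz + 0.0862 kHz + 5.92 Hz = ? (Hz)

In Hz:
  853 Hz → 853
  8.79 Hz → 8.79
  0.00171 kHz = 0.00171e3 Hz = 1.71
  0.0862 kHz = 0.0862e3 Hz = 86.2
  5.92 Hz → 5.92
Sum: 853 + 8.79 + 1.71 + 86.2 + 5.92 = 955.62

955.62 Hz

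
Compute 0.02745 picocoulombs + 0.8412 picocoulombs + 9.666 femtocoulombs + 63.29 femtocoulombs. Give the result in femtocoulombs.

941.606 femtocoulombs

In femtocoulombs:
  0.02745 picocoulombs = 0.02745e3 femtocoulombs = 27.45
  0.8412 picocoulombs = 0.8412e3 femtocoulombs = 841.2
  9.666 femtocoulombs → 9.666
  63.29 femtocoulombs → 63.29
Sum: 27.45 + 841.2 + 9.666 + 63.29 = 941.606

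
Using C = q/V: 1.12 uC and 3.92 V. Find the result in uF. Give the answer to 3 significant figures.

(1.12e-6) / (3.92) = 0.28571e-6 F

0.286 uF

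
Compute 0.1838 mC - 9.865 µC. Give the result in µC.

173.935 µC

In µC:
  0.1838 mC = 0.1838e3 µC = 183.8
  9.865 µC → 9.865
Difference: 183.8 - 9.865 = 173.935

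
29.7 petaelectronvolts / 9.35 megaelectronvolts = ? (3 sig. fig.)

3180000000

(29.7 × 10¹⁵) / (9.35 × 10⁶) = 3.176 × 10⁹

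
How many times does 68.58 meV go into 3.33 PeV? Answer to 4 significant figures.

48560000000000000

(3.33e15) / (68.58e-3) = 0.048556e18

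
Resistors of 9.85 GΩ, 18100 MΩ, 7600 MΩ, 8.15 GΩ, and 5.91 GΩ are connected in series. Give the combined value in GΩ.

49.61 GΩ

In GΩ:
  9.85 GΩ → 9.85
  18100 MΩ = 18100e-3 GΩ = 18.1
  7600 MΩ = 7600e-3 GΩ = 7.6
  8.15 GΩ → 8.15
  5.91 GΩ → 5.91
Sum: 9.85 + 18.1 + 7.6 + 8.15 + 5.91 = 49.61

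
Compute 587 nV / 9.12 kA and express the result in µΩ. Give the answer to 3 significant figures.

(587 × 10⁻⁹) / (9.12 × 10³) = 64.364 × 10⁻¹² Ω

0.0000644 µΩ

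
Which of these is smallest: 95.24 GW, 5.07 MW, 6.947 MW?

5.07 MW

95.24 GW = 95240000000 W
5.07 MW = 5070000 W
6.947 MW = 6947000 W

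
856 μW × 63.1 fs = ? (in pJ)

0.0000540136 pJ

856 × 10⁻⁶ × 63.1 × 10⁻¹⁵ = 54013.6 × 10⁻²¹ J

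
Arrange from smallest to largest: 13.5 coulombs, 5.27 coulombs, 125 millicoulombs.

13.5 coulombs = 13.5 coulombs
5.27 coulombs = 5.27 coulombs
125 millicoulombs = 0.125 coulombs

125 millicoulombs < 5.27 coulombs < 13.5 coulombs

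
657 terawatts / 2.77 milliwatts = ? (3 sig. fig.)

237000000000000000

(657 × 10^12) / (2.77 × 10^-3) = 237.2 × 10^15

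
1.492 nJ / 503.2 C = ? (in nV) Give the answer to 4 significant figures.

(1.492 × 10^-9) / (503.2) = 0.00296502 × 10^-9 V

0.002965 nV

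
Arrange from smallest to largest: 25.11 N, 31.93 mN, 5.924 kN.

31.93 mN < 25.11 N < 5.924 kN

25.11 N = 25.11 N
31.93 mN = 0.03193 N
5.924 kN = 5924 N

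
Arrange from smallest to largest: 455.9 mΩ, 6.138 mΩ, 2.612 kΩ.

6.138 mΩ < 455.9 mΩ < 2.612 kΩ

455.9 mΩ = 0.4559 Ω
6.138 mΩ = 0.006138 Ω
2.612 kΩ = 2612 Ω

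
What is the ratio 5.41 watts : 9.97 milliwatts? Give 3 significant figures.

543

(5.41) / (9.97 × 10⁻³) = 0.5426 × 10³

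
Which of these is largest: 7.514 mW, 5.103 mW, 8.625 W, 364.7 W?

7.514 mW = 0.007514 W
5.103 mW = 0.005103 W
8.625 W = 8.625 W
364.7 W = 364.7 W

364.7 W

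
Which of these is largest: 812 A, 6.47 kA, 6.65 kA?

6.65 kA

812 A = 812 A
6.47 kA = 6470 A
6.65 kA = 6650 A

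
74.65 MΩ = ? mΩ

74650000000 mΩ

mega = 10^6, milli = 10^-3; factor is 10^9.
74.65 × 10^9 = 74650000000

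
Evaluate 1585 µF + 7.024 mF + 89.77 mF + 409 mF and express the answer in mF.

507.379 mF

In mF:
  1585 µF = 1585 × 10^-3 mF = 1.585
  7.024 mF → 7.024
  89.77 mF → 89.77
  409 mF → 409
Sum: 1.585 + 7.024 + 89.77 + 409 = 507.379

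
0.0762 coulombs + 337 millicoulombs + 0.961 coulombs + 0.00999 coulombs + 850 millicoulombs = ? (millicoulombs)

2234.19 millicoulombs

In millicoulombs:
  0.0762 coulombs = 0.0762e3 millicoulombs = 76.2
  337 millicoulombs → 337
  0.961 coulombs = 0.961e3 millicoulombs = 961
  0.00999 coulombs = 0.00999e3 millicoulombs = 9.99
  850 millicoulombs → 850
Sum: 76.2 + 337 + 961 + 9.99 + 850 = 2234.19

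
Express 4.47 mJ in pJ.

milli = 10^-3, pico = 10^-12; factor is 10^9.
4.47 × 10^9 = 4470000000

4470000000 pJ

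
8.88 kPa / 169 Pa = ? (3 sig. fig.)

52.5

(8.88e3) / (169) = 0.05254e3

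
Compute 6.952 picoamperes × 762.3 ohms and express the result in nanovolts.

5.2995096 nanovolts

6.952e-12 × 762.3 = 5299.5096e-12 V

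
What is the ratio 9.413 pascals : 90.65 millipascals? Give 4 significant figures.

(9.413) / (90.65e-3) = 0.10384e3

103.8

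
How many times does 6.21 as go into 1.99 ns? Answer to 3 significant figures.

320000000

(1.99 × 10⁻⁹) / (6.21 × 10⁻¹⁸) = 0.3205 × 10⁹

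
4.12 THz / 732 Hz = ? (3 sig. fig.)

5630000000

(4.12 × 10¹²) / (732) = 0.005628 × 10¹²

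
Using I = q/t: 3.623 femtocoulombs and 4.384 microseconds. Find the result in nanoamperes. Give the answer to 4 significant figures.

0.8264 nanoamperes

(3.623e-15) / (4.384e-6) = 0.826414e-9 A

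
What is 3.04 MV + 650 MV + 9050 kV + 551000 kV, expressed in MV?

1213.09 MV

In MV:
  3.04 MV → 3.04
  650 MV → 650
  9050 kV = 9050 × 10⁻³ MV = 9.05
  551000 kV = 551000 × 10⁻³ MV = 551
Sum: 3.04 + 650 + 9.05 + 551 = 1213.09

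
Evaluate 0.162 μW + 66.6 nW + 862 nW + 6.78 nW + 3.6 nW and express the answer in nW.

In nW:
  0.162 μW = 0.162e3 nW = 162
  66.6 nW → 66.6
  862 nW → 862
  6.78 nW → 6.78
  3.6 nW → 3.6
Sum: 162 + 66.6 + 862 + 6.78 + 3.6 = 1100.98

1100.98 nW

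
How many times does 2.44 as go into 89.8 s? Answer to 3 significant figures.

36800000000000000000

(89.8) / (2.44 × 10⁻¹⁸) = 36.8 × 10¹⁸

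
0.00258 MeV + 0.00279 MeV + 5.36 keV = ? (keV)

10.73 keV

In keV:
  0.00258 MeV = 0.00258e3 keV = 2.58
  0.00279 MeV = 0.00279e3 keV = 2.79
  5.36 keV → 5.36
Sum: 2.58 + 2.79 + 5.36 = 10.73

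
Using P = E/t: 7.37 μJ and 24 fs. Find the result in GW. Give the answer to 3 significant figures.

(7.37 × 10⁻⁶) / (24 × 10⁻¹⁵) = 0.30708 × 10⁹ W

0.307 GW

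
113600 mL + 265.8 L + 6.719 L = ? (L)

386.119 L

In L:
  113600 mL = 113600 × 10^-3 L = 113.6
  265.8 L → 265.8
  6.719 L → 6.719
Sum: 113.6 + 265.8 + 6.719 = 386.119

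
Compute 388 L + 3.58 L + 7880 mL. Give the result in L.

In L:
  388 L → 388
  3.58 L → 3.58
  7880 mL = 7880e-3 L = 7.88
Sum: 388 + 3.58 + 7.88 = 399.46

399.46 L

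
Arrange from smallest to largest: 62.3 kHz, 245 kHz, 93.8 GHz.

62.3 kHz < 245 kHz < 93.8 GHz

62.3 kHz = 62300 Hz
245 kHz = 245000 Hz
93.8 GHz = 93800000000 Hz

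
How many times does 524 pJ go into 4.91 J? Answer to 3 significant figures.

9370000000

(4.91) / (524 × 10⁻¹²) = 0.00937 × 10¹²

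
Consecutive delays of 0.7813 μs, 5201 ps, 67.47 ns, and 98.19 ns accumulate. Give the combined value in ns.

In ns:
  0.7813 μs = 0.7813e3 ns = 781.3
  5201 ps = 5201e-3 ns = 5.201
  67.47 ns → 67.47
  98.19 ns → 98.19
Sum: 781.3 + 5.201 + 67.47 + 98.19 = 952.161

952.161 ns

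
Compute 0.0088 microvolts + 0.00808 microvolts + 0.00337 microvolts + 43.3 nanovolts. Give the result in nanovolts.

In nanovolts:
  0.0088 microvolts = 0.0088 × 10³ nanovolts = 8.8
  0.00808 microvolts = 0.00808 × 10³ nanovolts = 8.08
  0.00337 microvolts = 0.00337 × 10³ nanovolts = 3.37
  43.3 nanovolts → 43.3
Sum: 8.8 + 8.08 + 3.37 + 43.3 = 63.55

63.55 nanovolts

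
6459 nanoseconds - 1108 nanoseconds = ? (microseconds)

In microseconds:
  6459 nanoseconds = 6459e-3 microseconds = 6.459
  1108 nanoseconds = 1108e-3 microseconds = 1.108
Difference: 6.459 - 1.108 = 5.351

5.351 microseconds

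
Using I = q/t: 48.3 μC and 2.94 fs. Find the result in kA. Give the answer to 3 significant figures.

(48.3e-6) / (2.94e-15) = 16.429e9 A

16400000 kA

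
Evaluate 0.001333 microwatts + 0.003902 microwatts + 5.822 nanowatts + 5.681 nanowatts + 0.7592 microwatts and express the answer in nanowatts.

775.938 nanowatts

In nanowatts:
  0.001333 microwatts = 0.001333e3 nanowatts = 1.333
  0.003902 microwatts = 0.003902e3 nanowatts = 3.902
  5.822 nanowatts → 5.822
  5.681 nanowatts → 5.681
  0.7592 microwatts = 0.7592e3 nanowatts = 759.2
Sum: 1.333 + 3.902 + 5.822 + 5.681 + 759.2 = 775.938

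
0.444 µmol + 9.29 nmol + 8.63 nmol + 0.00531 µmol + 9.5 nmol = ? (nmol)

476.73 nmol

In nmol:
  0.444 µmol = 0.444 × 10^3 nmol = 444
  9.29 nmol → 9.29
  8.63 nmol → 8.63
  0.00531 µmol = 0.00531 × 10^3 nmol = 5.31
  9.5 nmol → 9.5
Sum: 444 + 9.29 + 8.63 + 5.31 + 9.5 = 476.73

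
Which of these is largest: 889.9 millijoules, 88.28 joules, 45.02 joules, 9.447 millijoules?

88.28 joules

889.9 millijoules = 0.8899 joules
88.28 joules = 88.28 joules
45.02 joules = 45.02 joules
9.447 millijoules = 0.009447 joules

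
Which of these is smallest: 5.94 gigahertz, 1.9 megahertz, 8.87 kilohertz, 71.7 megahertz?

5.94 gigahertz = 5940000000 hertz
1.9 megahertz = 1900000 hertz
8.87 kilohertz = 8870 hertz
71.7 megahertz = 71700000 hertz

8.87 kilohertz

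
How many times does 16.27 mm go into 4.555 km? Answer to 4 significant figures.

280000

(4.555e3) / (16.27e-3) = 0.27996e6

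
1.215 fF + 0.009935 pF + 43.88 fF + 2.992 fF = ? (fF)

58.022 fF

In fF:
  1.215 fF → 1.215
  0.009935 pF = 0.009935e3 fF = 9.935
  43.88 fF → 43.88
  2.992 fF → 2.992
Sum: 1.215 + 9.935 + 43.88 + 2.992 = 58.022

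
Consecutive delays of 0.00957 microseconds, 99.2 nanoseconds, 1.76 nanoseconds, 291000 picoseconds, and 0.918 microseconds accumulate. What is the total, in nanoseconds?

1319.53 nanoseconds

In nanoseconds:
  0.00957 microseconds = 0.00957 × 10³ nanoseconds = 9.57
  99.2 nanoseconds → 99.2
  1.76 nanoseconds → 1.76
  291000 picoseconds = 291000 × 10⁻³ nanoseconds = 291
  0.918 microseconds = 0.918 × 10³ nanoseconds = 918
Sum: 9.57 + 99.2 + 1.76 + 291 + 918 = 1319.53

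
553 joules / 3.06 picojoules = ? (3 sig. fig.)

(553) / (3.06 × 10⁻¹²) = 180.7 × 10¹²

181000000000000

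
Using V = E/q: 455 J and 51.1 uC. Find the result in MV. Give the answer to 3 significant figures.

8.90 MV

(455) / (51.1 × 10^-6) = 8.9041 × 10^6 V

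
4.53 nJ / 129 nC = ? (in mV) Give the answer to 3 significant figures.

35.1 mV

(4.53e-9) / (129e-9) = 0.035116 V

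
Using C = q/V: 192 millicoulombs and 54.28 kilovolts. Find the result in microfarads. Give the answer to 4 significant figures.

(192 × 10^-3) / (54.28 × 10^3) = 3.53721 × 10^-6 F

3.537 microfarads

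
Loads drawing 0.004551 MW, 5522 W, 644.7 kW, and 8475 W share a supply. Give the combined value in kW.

663.248 kW

In kW:
  0.004551 MW = 0.004551 × 10^3 kW = 4.551
  5522 W = 5522 × 10^-3 kW = 5.522
  644.7 kW → 644.7
  8475 W = 8475 × 10^-3 kW = 8.475
Sum: 4.551 + 5.522 + 644.7 + 8.475 = 663.248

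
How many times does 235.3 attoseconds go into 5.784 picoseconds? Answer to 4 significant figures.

24580

(5.784 × 10^-12) / (235.3 × 10^-18) = 0.024581 × 10^6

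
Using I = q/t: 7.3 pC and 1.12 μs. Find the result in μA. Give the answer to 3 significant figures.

(7.3 × 10^-12) / (1.12 × 10^-6) = 6.5179 × 10^-6 A

6.52 μA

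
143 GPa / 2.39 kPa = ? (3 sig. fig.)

(143 × 10⁹) / (2.39 × 10³) = 59.83 × 10⁶

59800000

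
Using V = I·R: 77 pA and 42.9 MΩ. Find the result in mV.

77 × 10⁻¹² × 42.9 × 10⁶ = 3303.3 × 10⁻⁶ V

3.3033 mV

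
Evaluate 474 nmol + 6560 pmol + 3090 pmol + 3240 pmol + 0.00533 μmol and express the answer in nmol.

492.22 nmol

In nmol:
  474 nmol → 474
  6560 pmol = 6560 × 10⁻³ nmol = 6.56
  3090 pmol = 3090 × 10⁻³ nmol = 3.09
  3240 pmol = 3240 × 10⁻³ nmol = 3.24
  0.00533 μmol = 0.00533 × 10³ nmol = 5.33
Sum: 474 + 6.56 + 3.09 + 3.24 + 5.33 = 492.22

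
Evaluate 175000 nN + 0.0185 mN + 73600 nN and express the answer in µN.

267.1 µN

In µN:
  175000 nN = 175000 × 10^-3 µN = 175
  0.0185 mN = 0.0185 × 10^3 µN = 18.5
  73600 nN = 73600 × 10^-3 µN = 73.6
Sum: 175 + 18.5 + 73.6 = 267.1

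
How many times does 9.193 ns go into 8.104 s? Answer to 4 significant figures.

881500000

(8.104) / (9.193e-9) = 0.88154e9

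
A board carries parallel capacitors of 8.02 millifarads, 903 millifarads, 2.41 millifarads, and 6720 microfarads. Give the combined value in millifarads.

920.15 millifarads

In millifarads:
  8.02 millifarads → 8.02
  903 millifarads → 903
  2.41 millifarads → 2.41
  6720 microfarads = 6720 × 10^-3 millifarads = 6.72
Sum: 8.02 + 903 + 2.41 + 6.72 = 920.15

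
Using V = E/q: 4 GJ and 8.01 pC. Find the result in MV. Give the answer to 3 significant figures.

499000000000000 MV

(4 × 10^9) / (8.01 × 10^-12) = 0.49938 × 10^21 V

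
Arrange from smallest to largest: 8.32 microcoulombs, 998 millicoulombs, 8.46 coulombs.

8.32 microcoulombs = 0.00000832 coulombs
998 millicoulombs = 0.998 coulombs
8.46 coulombs = 8.46 coulombs

8.32 microcoulombs < 998 millicoulombs < 8.46 coulombs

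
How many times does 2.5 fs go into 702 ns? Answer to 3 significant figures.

(702 × 10^-9) / (2.5 × 10^-15) = 280.8 × 10^6

281000000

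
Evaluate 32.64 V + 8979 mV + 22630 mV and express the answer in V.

In V:
  32.64 V → 32.64
  8979 mV = 8979e-3 V = 8.979
  22630 mV = 22630e-3 V = 22.63
Sum: 32.64 + 8.979 + 22.63 = 64.249

64.249 V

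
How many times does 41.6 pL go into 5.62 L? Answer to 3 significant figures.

135000000000

(5.62) / (41.6e-12) = 0.1351e12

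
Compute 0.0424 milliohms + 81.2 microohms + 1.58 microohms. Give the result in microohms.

In microohms:
  0.0424 milliohms = 0.0424 × 10³ microohms = 42.4
  81.2 microohms → 81.2
  1.58 microohms → 1.58
Sum: 42.4 + 81.2 + 1.58 = 125.18

125.18 microohms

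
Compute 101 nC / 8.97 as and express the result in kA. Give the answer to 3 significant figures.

11300000 kA

(101 × 10⁻⁹) / (8.97 × 10⁻¹⁸) = 11.26 × 10⁹ A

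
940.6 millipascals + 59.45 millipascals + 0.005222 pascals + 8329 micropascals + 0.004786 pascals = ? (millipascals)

1018.387 millipascals

In millipascals:
  940.6 millipascals → 940.6
  59.45 millipascals → 59.45
  0.005222 pascals = 0.005222 × 10³ millipascals = 5.222
  8329 micropascals = 8329 × 10⁻³ millipascals = 8.329
  0.004786 pascals = 0.004786 × 10³ millipascals = 4.786
Sum: 940.6 + 59.45 + 5.222 + 8.329 + 4.786 = 1018.387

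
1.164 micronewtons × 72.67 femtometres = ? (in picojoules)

0.00000008458788 picojoules

1.164 × 10^-6 × 72.67 × 10^-15 = 84.58788 × 10^-21 J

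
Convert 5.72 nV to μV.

0.00572 μV

nano = 10⁻⁹, micro = 10⁻⁶; factor is 10⁻³.
5.72 × 10⁻³ = 0.00572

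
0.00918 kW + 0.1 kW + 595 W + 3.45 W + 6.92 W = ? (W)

In W:
  0.00918 kW = 0.00918e3 W = 9.18
  0.1 kW = 0.1e3 W = 100
  595 W → 595
  3.45 W → 3.45
  6.92 W → 6.92
Sum: 9.18 + 100 + 595 + 3.45 + 6.92 = 714.55

714.55 W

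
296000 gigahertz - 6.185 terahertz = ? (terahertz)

In terahertz:
  296000 gigahertz = 296000 × 10⁻³ terahertz = 296
  6.185 terahertz → 6.185
Difference: 296 - 6.185 = 289.815

289.815 terahertz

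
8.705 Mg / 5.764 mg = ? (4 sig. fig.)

(8.705 × 10⁶) / (5.764 × 10⁻³) = 1.5102 × 10⁹

1510000000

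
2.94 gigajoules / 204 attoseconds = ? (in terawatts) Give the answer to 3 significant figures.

14400000000000 terawatts

(2.94 × 10⁹) / (204 × 10⁻¹⁸) = 0.014412 × 10²⁷ W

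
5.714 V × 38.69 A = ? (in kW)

0.22107466 kW

5.714 × 38.69 = 221.07466 W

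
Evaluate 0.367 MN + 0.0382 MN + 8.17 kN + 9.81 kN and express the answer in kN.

In kN:
  0.367 MN = 0.367 × 10^3 kN = 367
  0.0382 MN = 0.0382 × 10^3 kN = 38.2
  8.17 kN → 8.17
  9.81 kN → 9.81
Sum: 367 + 38.2 + 8.17 + 9.81 = 423.18

423.18 kN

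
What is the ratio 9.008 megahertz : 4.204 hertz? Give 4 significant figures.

2143000

(9.008e6) / (4.204) = 2.1427e6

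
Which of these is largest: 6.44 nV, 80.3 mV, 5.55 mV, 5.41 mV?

6.44 nV = 0.00000000644 V
80.3 mV = 0.0803 V
5.55 mV = 0.00555 V
5.41 mV = 0.00541 V

80.3 mV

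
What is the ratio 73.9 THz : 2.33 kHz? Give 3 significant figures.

(73.9 × 10^12) / (2.33 × 10^3) = 31.72 × 10^9

31700000000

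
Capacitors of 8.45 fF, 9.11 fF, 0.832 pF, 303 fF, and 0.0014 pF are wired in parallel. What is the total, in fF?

In fF:
  8.45 fF → 8.45
  9.11 fF → 9.11
  0.832 pF = 0.832 × 10^3 fF = 832
  303 fF → 303
  0.0014 pF = 0.0014 × 10^3 fF = 1.4
Sum: 8.45 + 9.11 + 832 + 303 + 1.4 = 1153.96

1153.96 fF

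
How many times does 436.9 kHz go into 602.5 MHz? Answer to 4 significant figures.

1379

(602.5e6) / (436.9e3) = 1.379e3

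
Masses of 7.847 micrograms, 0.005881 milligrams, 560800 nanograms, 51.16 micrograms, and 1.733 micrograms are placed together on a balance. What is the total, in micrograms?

627.421 micrograms

In micrograms:
  7.847 micrograms → 7.847
  0.005881 milligrams = 0.005881e3 micrograms = 5.881
  560800 nanograms = 560800e-3 micrograms = 560.8
  51.16 micrograms → 51.16
  1.733 micrograms → 1.733
Sum: 7.847 + 5.881 + 560.8 + 51.16 + 1.733 = 627.421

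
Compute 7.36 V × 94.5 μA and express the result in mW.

0.69552 mW

7.36 × 94.5 × 10⁻⁶ = 695.52 × 10⁻⁶ W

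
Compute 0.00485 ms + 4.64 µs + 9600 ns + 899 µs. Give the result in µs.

918.09 µs

In µs:
  0.00485 ms = 0.00485 × 10³ µs = 4.85
  4.64 µs → 4.64
  9600 ns = 9600 × 10⁻³ µs = 9.6
  899 µs → 899
Sum: 4.85 + 4.64 + 9.6 + 899 = 918.09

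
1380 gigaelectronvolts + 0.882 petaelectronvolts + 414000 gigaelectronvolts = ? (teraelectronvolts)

In teraelectronvolts:
  1380 gigaelectronvolts = 1380e-3 teraelectronvolts = 1.38
  0.882 petaelectronvolts = 0.882e3 teraelectronvolts = 882
  414000 gigaelectronvolts = 414000e-3 teraelectronvolts = 414
Sum: 1.38 + 882 + 414 = 1297.38

1297.38 teraelectronvolts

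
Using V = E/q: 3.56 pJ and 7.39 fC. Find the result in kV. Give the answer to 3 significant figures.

0.482 kV

(3.56 × 10^-12) / (7.39 × 10^-15) = 0.48173 × 10^3 V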